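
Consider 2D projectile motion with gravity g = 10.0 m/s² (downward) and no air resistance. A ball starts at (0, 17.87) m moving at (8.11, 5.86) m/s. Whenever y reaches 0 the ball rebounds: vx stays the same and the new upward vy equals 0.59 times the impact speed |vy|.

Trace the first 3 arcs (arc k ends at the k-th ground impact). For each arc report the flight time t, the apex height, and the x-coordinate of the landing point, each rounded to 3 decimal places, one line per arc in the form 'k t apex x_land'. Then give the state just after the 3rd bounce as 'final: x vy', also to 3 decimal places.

Arc 1: start y=17.870, vy=5.860 → t=2.565, apex=19.587, x_land=20.804, impact vy=-19.792
  bounce: vy ← 0.59·19.792 = 11.678
Arc 2: start y=0.000, vy=11.678 → t=2.336, apex=6.818, x_land=39.745, impact vy=-11.678
  bounce: vy ← 0.59·11.678 = 6.890
Arc 3: start y=0.000, vy=6.890 → t=1.378, apex=2.373, x_land=50.920, impact vy=-6.890
  bounce: vy ← 0.59·6.890 = 4.065

1 2.565 19.587 20.804
2 2.336 6.818 39.745
3 1.378 2.373 50.920
final: 50.920 4.065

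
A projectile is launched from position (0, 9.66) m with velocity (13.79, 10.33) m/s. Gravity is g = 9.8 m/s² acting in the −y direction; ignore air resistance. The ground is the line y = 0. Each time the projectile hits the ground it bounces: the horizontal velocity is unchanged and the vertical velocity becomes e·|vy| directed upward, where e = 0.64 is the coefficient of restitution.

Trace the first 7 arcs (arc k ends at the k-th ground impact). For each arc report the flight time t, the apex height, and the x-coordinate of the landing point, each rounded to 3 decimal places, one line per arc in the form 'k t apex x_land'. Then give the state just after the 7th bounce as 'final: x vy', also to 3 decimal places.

Arc 1: start y=9.660, vy=10.330 → t=2.810, apex=15.104, x_land=38.747, impact vy=-17.206
  bounce: vy ← 0.64·17.206 = 11.012
Arc 2: start y=0.000, vy=11.012 → t=2.247, apex=6.187, x_land=69.737, impact vy=-11.012
  bounce: vy ← 0.64·11.012 = 7.048
Arc 3: start y=0.000, vy=7.048 → t=1.438, apex=2.534, x_land=89.571, impact vy=-7.048
  bounce: vy ← 0.64·7.048 = 4.510
Arc 4: start y=0.000, vy=4.510 → t=0.920, apex=1.038, x_land=102.265, impact vy=-4.510
  bounce: vy ← 0.64·4.510 = 2.887
Arc 5: start y=0.000, vy=2.887 → t=0.589, apex=0.425, x_land=110.389, impact vy=-2.887
  bounce: vy ← 0.64·2.887 = 1.847
Arc 6: start y=0.000, vy=1.847 → t=0.377, apex=0.174, x_land=115.588, impact vy=-1.847
  bounce: vy ← 0.64·1.847 = 1.182
Arc 7: start y=0.000, vy=1.182 → t=0.241, apex=0.071, x_land=118.916, impact vy=-1.182
  bounce: vy ← 0.64·1.182 = 0.757

1 2.810 15.104 38.747
2 2.247 6.187 69.737
3 1.438 2.534 89.571
4 0.920 1.038 102.265
5 0.589 0.425 110.389
6 0.377 0.174 115.588
7 0.241 0.071 118.916
final: 118.916 0.757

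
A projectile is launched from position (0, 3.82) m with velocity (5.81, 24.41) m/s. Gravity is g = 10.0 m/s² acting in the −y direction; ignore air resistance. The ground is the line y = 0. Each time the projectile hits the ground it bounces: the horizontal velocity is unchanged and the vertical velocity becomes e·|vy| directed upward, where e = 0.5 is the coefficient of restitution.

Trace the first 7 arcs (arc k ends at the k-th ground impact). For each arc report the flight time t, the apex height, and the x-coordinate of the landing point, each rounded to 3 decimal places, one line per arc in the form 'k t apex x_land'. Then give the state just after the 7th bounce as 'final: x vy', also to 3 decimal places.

Arc 1: start y=3.820, vy=24.410 → t=5.034, apex=33.612, x_land=29.246, impact vy=-25.928
  bounce: vy ← 0.5·25.928 = 12.964
Arc 2: start y=0.000, vy=12.964 → t=2.593, apex=8.403, x_land=44.310, impact vy=-12.964
  bounce: vy ← 0.5·12.964 = 6.482
Arc 3: start y=0.000, vy=6.482 → t=1.296, apex=2.101, x_land=51.842, impact vy=-6.482
  bounce: vy ← 0.5·6.482 = 3.241
Arc 4: start y=0.000, vy=3.241 → t=0.648, apex=0.525, x_land=55.608, impact vy=-3.241
  bounce: vy ← 0.5·3.241 = 1.620
Arc 5: start y=0.000, vy=1.620 → t=0.324, apex=0.131, x_land=57.491, impact vy=-1.620
  bounce: vy ← 0.5·1.620 = 0.810
Arc 6: start y=0.000, vy=0.810 → t=0.162, apex=0.033, x_land=58.433, impact vy=-0.810
  bounce: vy ← 0.5·0.810 = 0.405
Arc 7: start y=0.000, vy=0.405 → t=0.081, apex=0.008, x_land=58.904, impact vy=-0.405
  bounce: vy ← 0.5·0.405 = 0.203

1 5.034 33.612 29.246
2 2.593 8.403 44.310
3 1.296 2.101 51.842
4 0.648 0.525 55.608
5 0.324 0.131 57.491
6 0.162 0.033 58.433
7 0.081 0.008 58.904
final: 58.904 0.203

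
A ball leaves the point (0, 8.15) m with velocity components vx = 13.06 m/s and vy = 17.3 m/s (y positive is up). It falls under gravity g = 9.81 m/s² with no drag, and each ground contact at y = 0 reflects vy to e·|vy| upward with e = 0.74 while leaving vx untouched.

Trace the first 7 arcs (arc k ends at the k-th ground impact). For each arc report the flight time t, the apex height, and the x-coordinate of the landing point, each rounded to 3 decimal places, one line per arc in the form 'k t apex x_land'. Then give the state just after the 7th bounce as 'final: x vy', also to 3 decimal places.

Arc 1: start y=8.150, vy=17.300 → t=3.948, apex=23.404, x_land=51.559, impact vy=-21.429
  bounce: vy ← 0.74·21.429 = 15.857
Arc 2: start y=0.000, vy=15.857 → t=3.233, apex=12.816, x_land=93.781, impact vy=-15.857
  bounce: vy ← 0.74·15.857 = 11.734
Arc 3: start y=0.000, vy=11.734 → t=2.392, apex=7.018, x_land=125.025, impact vy=-11.734
  bounce: vy ← 0.74·11.734 = 8.683
Arc 4: start y=0.000, vy=8.683 → t=1.770, apex=3.843, x_land=148.145, impact vy=-8.683
  bounce: vy ← 0.74·8.683 = 6.426
Arc 5: start y=0.000, vy=6.426 → t=1.310, apex=2.105, x_land=165.254, impact vy=-6.426
  bounce: vy ← 0.74·6.426 = 4.755
Arc 6: start y=0.000, vy=4.755 → t=0.969, apex=1.152, x_land=177.915, impact vy=-4.755
  bounce: vy ← 0.74·4.755 = 3.519
Arc 7: start y=0.000, vy=3.519 → t=0.717, apex=0.631, x_land=187.284, impact vy=-3.519
  bounce: vy ← 0.74·3.519 = 2.604

1 3.948 23.404 51.559
2 3.233 12.816 93.781
3 2.392 7.018 125.025
4 1.770 3.843 148.145
5 1.310 2.105 165.254
6 0.969 1.152 177.915
7 0.717 0.631 187.284
final: 187.284 2.604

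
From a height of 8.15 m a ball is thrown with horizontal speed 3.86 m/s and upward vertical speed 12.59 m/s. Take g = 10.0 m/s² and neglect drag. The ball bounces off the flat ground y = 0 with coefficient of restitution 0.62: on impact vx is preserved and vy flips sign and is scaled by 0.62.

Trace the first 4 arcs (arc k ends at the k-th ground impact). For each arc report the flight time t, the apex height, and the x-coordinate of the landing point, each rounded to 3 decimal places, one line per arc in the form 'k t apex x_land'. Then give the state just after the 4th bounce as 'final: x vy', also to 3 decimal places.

1 3.052 16.075 11.781
2 2.223 6.179 20.363
3 1.379 2.375 25.684
4 0.855 0.913 28.983
final: 28.983 2.649

Arc 1: start y=8.150, vy=12.590 → t=3.052, apex=16.075, x_land=11.781, impact vy=-17.931
  bounce: vy ← 0.62·17.931 = 11.117
Arc 2: start y=0.000, vy=11.117 → t=2.223, apex=6.179, x_land=20.363, impact vy=-11.117
  bounce: vy ← 0.62·11.117 = 6.893
Arc 3: start y=0.000, vy=6.893 → t=1.379, apex=2.375, x_land=25.684, impact vy=-6.893
  bounce: vy ← 0.62·6.893 = 4.273
Arc 4: start y=0.000, vy=4.273 → t=0.855, apex=0.913, x_land=28.983, impact vy=-4.273
  bounce: vy ← 0.62·4.273 = 2.649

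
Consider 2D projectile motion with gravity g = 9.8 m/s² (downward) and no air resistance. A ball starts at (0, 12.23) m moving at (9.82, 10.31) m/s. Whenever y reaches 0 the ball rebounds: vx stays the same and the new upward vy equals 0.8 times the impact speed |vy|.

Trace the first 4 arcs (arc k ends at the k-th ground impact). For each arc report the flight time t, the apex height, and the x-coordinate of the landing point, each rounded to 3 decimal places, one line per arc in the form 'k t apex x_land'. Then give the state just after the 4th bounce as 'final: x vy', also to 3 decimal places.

Arc 1: start y=12.230, vy=10.310 → t=2.950, apex=17.653, x_land=28.970, impact vy=-18.601
  bounce: vy ← 0.8·18.601 = 14.881
Arc 2: start y=0.000, vy=14.881 → t=3.037, apex=11.298, x_land=58.793, impact vy=-14.881
  bounce: vy ← 0.8·14.881 = 11.905
Arc 3: start y=0.000, vy=11.905 → t=2.430, apex=7.231, x_land=82.651, impact vy=-11.905
  bounce: vy ← 0.8·11.905 = 9.524
Arc 4: start y=0.000, vy=9.524 → t=1.944, apex=4.628, x_land=101.737, impact vy=-9.524
  bounce: vy ← 0.8·9.524 = 7.619

1 2.950 17.653 28.970
2 3.037 11.298 58.793
3 2.430 7.231 82.651
4 1.944 4.628 101.737
final: 101.737 7.619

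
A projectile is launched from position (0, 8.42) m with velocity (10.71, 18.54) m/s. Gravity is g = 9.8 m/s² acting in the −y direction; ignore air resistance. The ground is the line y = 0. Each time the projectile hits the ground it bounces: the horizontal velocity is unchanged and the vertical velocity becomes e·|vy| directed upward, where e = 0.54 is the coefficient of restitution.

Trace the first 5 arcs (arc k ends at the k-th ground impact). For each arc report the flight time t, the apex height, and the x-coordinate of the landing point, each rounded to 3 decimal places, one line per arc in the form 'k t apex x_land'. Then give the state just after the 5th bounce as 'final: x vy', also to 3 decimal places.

1 4.193 25.957 44.912
2 2.486 7.569 71.534
3 1.342 2.207 85.910
4 0.725 0.644 93.673
5 0.391 0.188 97.865
final: 97.865 1.036

Arc 1: start y=8.420, vy=18.540 → t=4.193, apex=25.957, x_land=44.912, impact vy=-22.556
  bounce: vy ← 0.54·22.556 = 12.180
Arc 2: start y=0.000, vy=12.180 → t=2.486, apex=7.569, x_land=71.534, impact vy=-12.180
  bounce: vy ← 0.54·12.180 = 6.577
Arc 3: start y=0.000, vy=6.577 → t=1.342, apex=2.207, x_land=85.910, impact vy=-6.577
  bounce: vy ← 0.54·6.577 = 3.552
Arc 4: start y=0.000, vy=3.552 → t=0.725, apex=0.644, x_land=93.673, impact vy=-3.552
  bounce: vy ← 0.54·3.552 = 1.918
Arc 5: start y=0.000, vy=1.918 → t=0.391, apex=0.188, x_land=97.865, impact vy=-1.918
  bounce: vy ← 0.54·1.918 = 1.036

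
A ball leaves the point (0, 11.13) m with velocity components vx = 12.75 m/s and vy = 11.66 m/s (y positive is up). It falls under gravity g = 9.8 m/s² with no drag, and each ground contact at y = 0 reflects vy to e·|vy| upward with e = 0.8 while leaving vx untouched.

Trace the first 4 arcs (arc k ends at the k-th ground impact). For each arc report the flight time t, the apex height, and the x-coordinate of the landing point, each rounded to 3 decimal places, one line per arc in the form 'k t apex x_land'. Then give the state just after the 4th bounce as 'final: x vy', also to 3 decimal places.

Arc 1: start y=11.130, vy=11.660 → t=3.110, apex=18.067, x_land=39.652, impact vy=-18.818
  bounce: vy ← 0.8·18.818 = 15.054
Arc 2: start y=0.000, vy=15.054 → t=3.072, apex=11.563, x_land=78.823, impact vy=-15.054
  bounce: vy ← 0.8·15.054 = 12.043
Arc 3: start y=0.000, vy=12.043 → t=2.458, apex=7.400, x_land=110.161, impact vy=-12.043
  bounce: vy ← 0.8·12.043 = 9.635
Arc 4: start y=0.000, vy=9.635 → t=1.966, apex=4.736, x_land=135.230, impact vy=-9.635
  bounce: vy ← 0.8·9.635 = 7.708

1 3.110 18.067 39.652
2 3.072 11.563 78.823
3 2.458 7.400 110.161
4 1.966 4.736 135.230
final: 135.230 7.708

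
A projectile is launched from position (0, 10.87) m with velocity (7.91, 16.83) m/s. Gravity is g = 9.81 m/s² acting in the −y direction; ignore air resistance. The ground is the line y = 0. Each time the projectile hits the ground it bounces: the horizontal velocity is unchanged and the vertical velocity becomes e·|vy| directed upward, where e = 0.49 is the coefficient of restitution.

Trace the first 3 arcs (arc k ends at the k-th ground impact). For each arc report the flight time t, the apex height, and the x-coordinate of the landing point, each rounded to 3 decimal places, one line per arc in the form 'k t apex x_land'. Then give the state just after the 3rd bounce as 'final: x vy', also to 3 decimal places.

1 3.987 25.307 31.537
2 2.226 6.076 49.145
3 1.091 1.459 57.773
final: 57.773 2.622

Arc 1: start y=10.870, vy=16.830 → t=3.987, apex=25.307, x_land=31.537, impact vy=-22.283
  bounce: vy ← 0.49·22.283 = 10.919
Arc 2: start y=0.000, vy=10.919 → t=2.226, apex=6.076, x_land=49.145, impact vy=-10.919
  bounce: vy ← 0.49·10.919 = 5.350
Arc 3: start y=0.000, vy=5.350 → t=1.091, apex=1.459, x_land=57.773, impact vy=-5.350
  bounce: vy ← 0.49·5.350 = 2.622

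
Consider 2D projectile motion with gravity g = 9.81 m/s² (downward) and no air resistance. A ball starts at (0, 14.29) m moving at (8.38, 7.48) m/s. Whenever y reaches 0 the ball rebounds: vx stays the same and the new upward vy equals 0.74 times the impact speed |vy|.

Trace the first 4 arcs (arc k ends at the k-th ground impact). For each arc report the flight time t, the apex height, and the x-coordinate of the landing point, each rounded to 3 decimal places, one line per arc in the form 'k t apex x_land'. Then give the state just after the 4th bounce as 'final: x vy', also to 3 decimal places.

1 2.632 17.142 22.055
2 2.767 9.387 45.241
3 2.047 5.140 62.398
4 1.515 2.815 75.094
final: 75.094 5.499

Arc 1: start y=14.290, vy=7.480 → t=2.632, apex=17.142, x_land=22.055, impact vy=-18.339
  bounce: vy ← 0.74·18.339 = 13.571
Arc 2: start y=0.000, vy=13.571 → t=2.767, apex=9.387, x_land=45.241, impact vy=-13.571
  bounce: vy ← 0.74·13.571 = 10.042
Arc 3: start y=0.000, vy=10.042 → t=2.047, apex=5.140, x_land=62.398, impact vy=-10.042
  bounce: vy ← 0.74·10.042 = 7.431
Arc 4: start y=0.000, vy=7.431 → t=1.515, apex=2.815, x_land=75.094, impact vy=-7.431
  bounce: vy ← 0.74·7.431 = 5.499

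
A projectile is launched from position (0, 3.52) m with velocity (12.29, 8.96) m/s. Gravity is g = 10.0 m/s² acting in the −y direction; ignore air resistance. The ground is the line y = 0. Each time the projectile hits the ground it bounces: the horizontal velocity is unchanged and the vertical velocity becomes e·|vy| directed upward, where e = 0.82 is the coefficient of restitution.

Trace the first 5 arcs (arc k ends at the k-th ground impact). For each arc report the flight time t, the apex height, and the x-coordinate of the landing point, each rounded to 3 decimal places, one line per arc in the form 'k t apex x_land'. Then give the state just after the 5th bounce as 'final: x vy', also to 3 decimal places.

1 2.124 7.534 26.098
2 2.013 5.066 50.840
3 1.651 3.406 71.128
4 1.354 2.290 87.764
5 1.110 1.540 101.405
final: 101.405 4.551

Arc 1: start y=3.520, vy=8.960 → t=2.124, apex=7.534, x_land=26.098, impact vy=-12.275
  bounce: vy ← 0.82·12.275 = 10.066
Arc 2: start y=0.000, vy=10.066 → t=2.013, apex=5.066, x_land=50.840, impact vy=-10.066
  bounce: vy ← 0.82·10.066 = 8.254
Arc 3: start y=0.000, vy=8.254 → t=1.651, apex=3.406, x_land=71.128, impact vy=-8.254
  bounce: vy ← 0.82·8.254 = 6.768
Arc 4: start y=0.000, vy=6.768 → t=1.354, apex=2.290, x_land=87.764, impact vy=-6.768
  bounce: vy ← 0.82·6.768 = 5.550
Arc 5: start y=0.000, vy=5.550 → t=1.110, apex=1.540, x_land=101.405, impact vy=-5.550
  bounce: vy ← 0.82·5.550 = 4.551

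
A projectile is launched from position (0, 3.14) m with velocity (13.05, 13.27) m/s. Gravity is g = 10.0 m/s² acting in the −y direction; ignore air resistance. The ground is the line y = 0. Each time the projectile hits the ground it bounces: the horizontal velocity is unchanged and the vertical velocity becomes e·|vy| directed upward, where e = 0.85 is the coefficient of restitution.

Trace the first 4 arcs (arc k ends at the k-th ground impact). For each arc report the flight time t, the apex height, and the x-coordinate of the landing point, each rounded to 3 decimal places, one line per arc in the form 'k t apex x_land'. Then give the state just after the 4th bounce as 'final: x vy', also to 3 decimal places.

Arc 1: start y=3.140, vy=13.270 → t=2.873, apex=11.945, x_land=37.488, impact vy=-15.456
  bounce: vy ← 0.85·15.456 = 13.138
Arc 2: start y=0.000, vy=13.138 → t=2.628, apex=8.630, x_land=71.777, impact vy=-13.138
  bounce: vy ← 0.85·13.138 = 11.167
Arc 3: start y=0.000, vy=11.167 → t=2.233, apex=6.235, x_land=100.923, impact vy=-11.167
  bounce: vy ← 0.85·11.167 = 9.492
Arc 4: start y=0.000, vy=9.492 → t=1.898, apex=4.505, x_land=125.697, impact vy=-9.492
  bounce: vy ← 0.85·9.492 = 8.068

1 2.873 11.945 37.488
2 2.628 8.630 71.777
3 2.233 6.235 100.923
4 1.898 4.505 125.697
final: 125.697 8.068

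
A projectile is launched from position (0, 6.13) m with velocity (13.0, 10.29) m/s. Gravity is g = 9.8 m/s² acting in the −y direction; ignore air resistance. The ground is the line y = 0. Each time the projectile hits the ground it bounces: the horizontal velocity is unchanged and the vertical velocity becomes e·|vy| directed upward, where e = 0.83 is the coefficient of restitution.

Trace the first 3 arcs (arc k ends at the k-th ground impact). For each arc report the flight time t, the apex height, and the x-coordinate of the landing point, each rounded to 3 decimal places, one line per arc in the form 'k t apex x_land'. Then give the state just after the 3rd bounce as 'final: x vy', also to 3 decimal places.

Arc 1: start y=6.130, vy=10.290 → t=2.584, apex=11.532, x_land=33.594, impact vy=-15.034
  bounce: vy ← 0.83·15.034 = 12.479
Arc 2: start y=0.000, vy=12.479 → t=2.547, apex=7.945, x_land=66.700, impact vy=-12.479
  bounce: vy ← 0.83·12.479 = 10.357
Arc 3: start y=0.000, vy=10.357 → t=2.114, apex=5.473, x_land=94.178, impact vy=-10.357
  bounce: vy ← 0.83·10.357 = 8.596

1 2.584 11.532 33.594
2 2.547 7.945 66.700
3 2.114 5.473 94.178
final: 94.178 8.596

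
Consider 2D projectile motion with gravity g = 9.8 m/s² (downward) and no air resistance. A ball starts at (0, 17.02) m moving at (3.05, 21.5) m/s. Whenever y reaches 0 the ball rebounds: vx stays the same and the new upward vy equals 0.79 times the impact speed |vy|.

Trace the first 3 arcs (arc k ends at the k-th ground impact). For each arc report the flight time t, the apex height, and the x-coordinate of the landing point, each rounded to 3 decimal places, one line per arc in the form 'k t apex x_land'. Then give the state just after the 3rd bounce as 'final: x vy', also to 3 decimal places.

Arc 1: start y=17.020, vy=21.500 → t=5.073, apex=40.604, x_land=15.471, impact vy=-28.211
  bounce: vy ← 0.79·28.211 = 22.286
Arc 2: start y=0.000, vy=22.286 → t=4.548, apex=25.341, x_land=29.343, impact vy=-22.286
  bounce: vy ← 0.79·22.286 = 17.606
Arc 3: start y=0.000, vy=17.606 → t=3.593, apex=15.815, x_land=40.302, impact vy=-17.606
  bounce: vy ← 0.79·17.606 = 13.909

1 5.073 40.604 15.471
2 4.548 25.341 29.343
3 3.593 15.815 40.302
final: 40.302 13.909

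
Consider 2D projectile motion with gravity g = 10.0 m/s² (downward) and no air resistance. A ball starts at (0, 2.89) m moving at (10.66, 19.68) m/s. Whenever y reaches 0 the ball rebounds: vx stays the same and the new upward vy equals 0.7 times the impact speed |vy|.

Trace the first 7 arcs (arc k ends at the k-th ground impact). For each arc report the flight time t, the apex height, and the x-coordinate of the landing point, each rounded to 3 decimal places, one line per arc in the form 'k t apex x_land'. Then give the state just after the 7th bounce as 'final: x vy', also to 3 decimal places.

Arc 1: start y=2.890, vy=19.680 → t=4.078, apex=22.255, x_land=43.469, impact vy=-21.097
  bounce: vy ← 0.7·21.097 = 14.768
Arc 2: start y=0.000, vy=14.768 → t=2.954, apex=10.905, x_land=74.955, impact vy=-14.768
  bounce: vy ← 0.7·14.768 = 10.338
Arc 3: start y=0.000, vy=10.338 → t=2.068, apex=5.343, x_land=96.995, impact vy=-10.338
  bounce: vy ← 0.7·10.338 = 7.236
Arc 4: start y=0.000, vy=7.236 → t=1.447, apex=2.618, x_land=112.423, impact vy=-7.236
  bounce: vy ← 0.7·7.236 = 5.065
Arc 5: start y=0.000, vy=5.065 → t=1.013, apex=1.283, x_land=123.222, impact vy=-5.065
  bounce: vy ← 0.7·5.065 = 3.546
Arc 6: start y=0.000, vy=3.546 → t=0.709, apex=0.629, x_land=130.782, impact vy=-3.546
  bounce: vy ← 0.7·3.546 = 2.482
Arc 7: start y=0.000, vy=2.482 → t=0.496, apex=0.308, x_land=136.074, impact vy=-2.482
  bounce: vy ← 0.7·2.482 = 1.737

1 4.078 22.255 43.469
2 2.954 10.905 74.955
3 2.068 5.343 96.995
4 1.447 2.618 112.423
5 1.013 1.283 123.222
6 0.709 0.629 130.782
7 0.496 0.308 136.074
final: 136.074 1.737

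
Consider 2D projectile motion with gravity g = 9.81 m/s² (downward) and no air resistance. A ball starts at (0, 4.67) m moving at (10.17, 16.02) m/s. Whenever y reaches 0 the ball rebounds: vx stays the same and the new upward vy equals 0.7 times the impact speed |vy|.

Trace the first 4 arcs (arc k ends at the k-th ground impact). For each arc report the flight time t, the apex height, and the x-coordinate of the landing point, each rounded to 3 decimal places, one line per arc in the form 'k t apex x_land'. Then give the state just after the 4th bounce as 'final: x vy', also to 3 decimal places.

Arc 1: start y=4.670, vy=16.020 → t=3.535, apex=17.751, x_land=35.955, impact vy=-18.662
  bounce: vy ← 0.7·18.662 = 13.063
Arc 2: start y=0.000, vy=13.063 → t=2.663, apex=8.698, x_land=63.040, impact vy=-13.063
  bounce: vy ← 0.7·13.063 = 9.144
Arc 3: start y=0.000, vy=9.144 → t=1.864, apex=4.262, x_land=82.000, impact vy=-9.144
  bounce: vy ← 0.7·9.144 = 6.401
Arc 4: start y=0.000, vy=6.401 → t=1.305, apex=2.088, x_land=95.272, impact vy=-6.401
  bounce: vy ← 0.7·6.401 = 4.481

1 3.535 17.751 35.955
2 2.663 8.698 63.040
3 1.864 4.262 82.000
4 1.305 2.088 95.272
final: 95.272 4.481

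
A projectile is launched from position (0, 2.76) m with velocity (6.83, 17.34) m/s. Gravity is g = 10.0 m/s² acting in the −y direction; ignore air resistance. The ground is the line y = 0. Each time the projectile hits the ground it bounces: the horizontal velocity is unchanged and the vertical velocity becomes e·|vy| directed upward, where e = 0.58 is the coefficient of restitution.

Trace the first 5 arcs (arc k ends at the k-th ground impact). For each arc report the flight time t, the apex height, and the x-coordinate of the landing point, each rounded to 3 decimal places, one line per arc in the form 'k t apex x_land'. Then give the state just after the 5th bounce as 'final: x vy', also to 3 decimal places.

1 3.620 17.794 24.728
2 2.188 5.986 39.674
3 1.269 2.014 48.343
4 0.736 0.677 53.370
5 0.427 0.228 56.287
final: 56.287 1.238

Arc 1: start y=2.760, vy=17.340 → t=3.620, apex=17.794, x_land=24.728, impact vy=-18.865
  bounce: vy ← 0.58·18.865 = 10.942
Arc 2: start y=0.000, vy=10.942 → t=2.188, apex=5.986, x_land=39.674, impact vy=-10.942
  bounce: vy ← 0.58·10.942 = 6.346
Arc 3: start y=0.000, vy=6.346 → t=1.269, apex=2.014, x_land=48.343, impact vy=-6.346
  bounce: vy ← 0.58·6.346 = 3.681
Arc 4: start y=0.000, vy=3.681 → t=0.736, apex=0.677, x_land=53.370, impact vy=-3.681
  bounce: vy ← 0.58·3.681 = 2.135
Arc 5: start y=0.000, vy=2.135 → t=0.427, apex=0.228, x_land=56.287, impact vy=-2.135
  bounce: vy ← 0.58·2.135 = 1.238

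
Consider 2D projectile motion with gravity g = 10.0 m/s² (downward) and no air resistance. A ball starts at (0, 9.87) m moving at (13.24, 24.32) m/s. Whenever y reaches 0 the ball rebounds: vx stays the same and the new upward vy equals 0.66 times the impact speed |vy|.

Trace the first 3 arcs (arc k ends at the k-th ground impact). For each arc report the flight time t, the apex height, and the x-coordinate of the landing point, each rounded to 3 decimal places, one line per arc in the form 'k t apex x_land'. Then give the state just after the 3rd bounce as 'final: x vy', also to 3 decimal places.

Arc 1: start y=9.870, vy=24.320 → t=5.241, apex=39.443, x_land=69.386, impact vy=-28.087
  bounce: vy ← 0.66·28.087 = 18.537
Arc 2: start y=0.000, vy=18.537 → t=3.707, apex=17.181, x_land=118.473, impact vy=-18.537
  bounce: vy ← 0.66·18.537 = 12.235
Arc 3: start y=0.000, vy=12.235 → t=2.447, apex=7.484, x_land=150.870, impact vy=-12.235
  bounce: vy ← 0.66·12.235 = 8.075

1 5.241 39.443 69.386
2 3.707 17.181 118.473
3 2.447 7.484 150.870
final: 150.870 8.075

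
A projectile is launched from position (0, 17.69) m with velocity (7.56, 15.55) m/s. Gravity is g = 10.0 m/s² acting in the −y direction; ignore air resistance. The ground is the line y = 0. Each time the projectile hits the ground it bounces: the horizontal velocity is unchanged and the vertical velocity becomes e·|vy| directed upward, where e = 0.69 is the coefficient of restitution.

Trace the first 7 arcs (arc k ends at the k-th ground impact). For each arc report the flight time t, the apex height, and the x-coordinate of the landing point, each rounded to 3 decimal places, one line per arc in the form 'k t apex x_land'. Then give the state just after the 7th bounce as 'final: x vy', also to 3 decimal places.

1 3.995 29.780 30.206
2 3.368 14.178 55.667
3 2.324 6.750 73.235
4 1.603 3.214 85.357
5 1.106 1.530 93.722
6 0.763 0.728 99.493
7 0.527 0.347 103.475
final: 103.475 1.817

Arc 1: start y=17.690, vy=15.550 → t=3.995, apex=29.780, x_land=30.206, impact vy=-24.405
  bounce: vy ← 0.69·24.405 = 16.839
Arc 2: start y=0.000, vy=16.839 → t=3.368, apex=14.178, x_land=55.667, impact vy=-16.839
  bounce: vy ← 0.69·16.839 = 11.619
Arc 3: start y=0.000, vy=11.619 → t=2.324, apex=6.750, x_land=73.235, impact vy=-11.619
  bounce: vy ← 0.69·11.619 = 8.017
Arc 4: start y=0.000, vy=8.017 → t=1.603, apex=3.214, x_land=85.357, impact vy=-8.017
  bounce: vy ← 0.69·8.017 = 5.532
Arc 5: start y=0.000, vy=5.532 → t=1.106, apex=1.530, x_land=93.722, impact vy=-5.532
  bounce: vy ← 0.69·5.532 = 3.817
Arc 6: start y=0.000, vy=3.817 → t=0.763, apex=0.728, x_land=99.493, impact vy=-3.817
  bounce: vy ← 0.69·3.817 = 2.634
Arc 7: start y=0.000, vy=2.634 → t=0.527, apex=0.347, x_land=103.475, impact vy=-2.634
  bounce: vy ← 0.69·2.634 = 1.817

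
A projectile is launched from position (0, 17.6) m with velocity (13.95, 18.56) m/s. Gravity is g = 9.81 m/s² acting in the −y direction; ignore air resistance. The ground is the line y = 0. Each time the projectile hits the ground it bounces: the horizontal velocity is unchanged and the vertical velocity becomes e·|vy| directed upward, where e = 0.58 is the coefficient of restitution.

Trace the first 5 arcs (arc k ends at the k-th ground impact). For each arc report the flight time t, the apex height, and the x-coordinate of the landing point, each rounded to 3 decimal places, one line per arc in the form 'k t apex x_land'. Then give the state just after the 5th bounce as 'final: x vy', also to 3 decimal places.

1 4.569 35.157 63.740
2 3.106 11.827 107.063
3 1.801 3.979 132.191
4 1.045 1.338 146.765
5 0.606 0.450 155.218
final: 155.218 1.724

Arc 1: start y=17.600, vy=18.560 → t=4.569, apex=35.157, x_land=63.740, impact vy=-26.264
  bounce: vy ← 0.58·26.264 = 15.233
Arc 2: start y=0.000, vy=15.233 → t=3.106, apex=11.827, x_land=107.063, impact vy=-15.233
  bounce: vy ← 0.58·15.233 = 8.835
Arc 3: start y=0.000, vy=8.835 → t=1.801, apex=3.979, x_land=132.191, impact vy=-8.835
  bounce: vy ← 0.58·8.835 = 5.124
Arc 4: start y=0.000, vy=5.124 → t=1.045, apex=1.338, x_land=146.765, impact vy=-5.124
  bounce: vy ← 0.58·5.124 = 2.972
Arc 5: start y=0.000, vy=2.972 → t=0.606, apex=0.450, x_land=155.218, impact vy=-2.972
  bounce: vy ← 0.58·2.972 = 1.724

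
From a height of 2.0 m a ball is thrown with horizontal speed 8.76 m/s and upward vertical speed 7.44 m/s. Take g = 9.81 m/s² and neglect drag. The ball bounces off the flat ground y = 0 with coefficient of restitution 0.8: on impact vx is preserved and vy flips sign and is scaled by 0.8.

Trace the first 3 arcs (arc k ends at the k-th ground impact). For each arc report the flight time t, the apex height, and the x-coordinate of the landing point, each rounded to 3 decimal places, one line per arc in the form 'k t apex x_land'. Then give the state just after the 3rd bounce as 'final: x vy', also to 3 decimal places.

Arc 1: start y=2.000, vy=7.440 → t=1.750, apex=4.821, x_land=15.329, impact vy=-9.726
  bounce: vy ← 0.8·9.726 = 7.781
Arc 2: start y=0.000, vy=7.781 → t=1.586, apex=3.086, x_land=29.224, impact vy=-7.781
  bounce: vy ← 0.8·7.781 = 6.225
Arc 3: start y=0.000, vy=6.225 → t=1.269, apex=1.975, x_land=40.341, impact vy=-6.225
  bounce: vy ← 0.8·6.225 = 4.980

1 1.750 4.821 15.329
2 1.586 3.086 29.224
3 1.269 1.975 40.341
final: 40.341 4.980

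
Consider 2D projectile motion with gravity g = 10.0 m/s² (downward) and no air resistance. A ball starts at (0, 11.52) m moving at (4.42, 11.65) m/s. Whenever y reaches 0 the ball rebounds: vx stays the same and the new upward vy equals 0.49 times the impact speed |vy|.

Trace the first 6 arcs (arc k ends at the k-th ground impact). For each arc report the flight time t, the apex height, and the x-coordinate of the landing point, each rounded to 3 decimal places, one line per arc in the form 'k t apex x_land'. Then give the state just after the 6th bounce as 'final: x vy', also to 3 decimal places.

1 3.078 18.306 13.607
2 1.875 4.395 21.895
3 0.919 1.055 25.956
4 0.450 0.253 27.946
5 0.221 0.061 28.921
6 0.108 0.015 29.399
final: 29.399 0.265

Arc 1: start y=11.520, vy=11.650 → t=3.078, apex=18.306, x_land=13.607, impact vy=-19.134
  bounce: vy ← 0.49·19.134 = 9.376
Arc 2: start y=0.000, vy=9.376 → t=1.875, apex=4.395, x_land=21.895, impact vy=-9.376
  bounce: vy ← 0.49·9.376 = 4.594
Arc 3: start y=0.000, vy=4.594 → t=0.919, apex=1.055, x_land=25.956, impact vy=-4.594
  bounce: vy ← 0.49·4.594 = 2.251
Arc 4: start y=0.000, vy=2.251 → t=0.450, apex=0.253, x_land=27.946, impact vy=-2.251
  bounce: vy ← 0.49·2.251 = 1.103
Arc 5: start y=0.000, vy=1.103 → t=0.221, apex=0.061, x_land=28.921, impact vy=-1.103
  bounce: vy ← 0.49·1.103 = 0.540
Arc 6: start y=0.000, vy=0.540 → t=0.108, apex=0.015, x_land=29.399, impact vy=-0.540
  bounce: vy ← 0.49·0.540 = 0.265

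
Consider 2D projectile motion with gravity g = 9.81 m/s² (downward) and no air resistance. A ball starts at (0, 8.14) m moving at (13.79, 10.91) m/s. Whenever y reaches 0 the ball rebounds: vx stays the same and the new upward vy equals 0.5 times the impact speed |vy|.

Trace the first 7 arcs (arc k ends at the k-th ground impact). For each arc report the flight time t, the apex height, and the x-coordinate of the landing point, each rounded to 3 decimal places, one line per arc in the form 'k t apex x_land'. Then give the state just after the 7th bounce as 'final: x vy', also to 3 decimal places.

Arc 1: start y=8.140, vy=10.910 → t=2.814, apex=14.207, x_land=38.805, impact vy=-16.695
  bounce: vy ← 0.5·16.695 = 8.348
Arc 2: start y=0.000, vy=8.348 → t=1.702, apex=3.552, x_land=62.274, impact vy=-8.348
  bounce: vy ← 0.5·8.348 = 4.174
Arc 3: start y=0.000, vy=4.174 → t=0.851, apex=0.888, x_land=74.008, impact vy=-4.174
  bounce: vy ← 0.5·4.174 = 2.087
Arc 4: start y=0.000, vy=2.087 → t=0.425, apex=0.222, x_land=79.875, impact vy=-2.087
  bounce: vy ← 0.5·2.087 = 1.043
Arc 5: start y=0.000, vy=1.043 → t=0.213, apex=0.055, x_land=82.809, impact vy=-1.043
  bounce: vy ← 0.5·1.043 = 0.522
Arc 6: start y=0.000, vy=0.522 → t=0.106, apex=0.014, x_land=84.276, impact vy=-0.522
  bounce: vy ← 0.5·0.522 = 0.261
Arc 7: start y=0.000, vy=0.261 → t=0.053, apex=0.003, x_land=85.009, impact vy=-0.261
  bounce: vy ← 0.5·0.261 = 0.130

1 2.814 14.207 38.805
2 1.702 3.552 62.274
3 0.851 0.888 74.008
4 0.425 0.222 79.875
5 0.213 0.055 82.809
6 0.106 0.014 84.276
7 0.053 0.003 85.009
final: 85.009 0.130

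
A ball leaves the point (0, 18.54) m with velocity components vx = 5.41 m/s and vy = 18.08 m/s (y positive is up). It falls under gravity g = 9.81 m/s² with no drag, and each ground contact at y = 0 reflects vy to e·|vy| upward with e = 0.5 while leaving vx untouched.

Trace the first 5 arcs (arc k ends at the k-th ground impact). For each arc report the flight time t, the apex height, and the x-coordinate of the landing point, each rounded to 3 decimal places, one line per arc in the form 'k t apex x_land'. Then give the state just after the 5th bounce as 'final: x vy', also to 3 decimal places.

Arc 1: start y=18.540, vy=18.080 → t=4.522, apex=35.201, x_land=24.464, impact vy=-26.280
  bounce: vy ← 0.5·26.280 = 13.140
Arc 2: start y=0.000, vy=13.140 → t=2.679, apex=8.800, x_land=38.956, impact vy=-13.140
  bounce: vy ← 0.5·13.140 = 6.570
Arc 3: start y=0.000, vy=6.570 → t=1.339, apex=2.200, x_land=46.203, impact vy=-6.570
  bounce: vy ← 0.5·6.570 = 3.285
Arc 4: start y=0.000, vy=3.285 → t=0.670, apex=0.550, x_land=49.826, impact vy=-3.285
  bounce: vy ← 0.5·3.285 = 1.643
Arc 5: start y=0.000, vy=1.643 → t=0.335, apex=0.138, x_land=51.638, impact vy=-1.643
  bounce: vy ← 0.5·1.643 = 0.821

1 4.522 35.201 24.464
2 2.679 8.800 38.956
3 1.339 2.200 46.203
4 0.670 0.550 49.826
5 0.335 0.138 51.638
final: 51.638 0.821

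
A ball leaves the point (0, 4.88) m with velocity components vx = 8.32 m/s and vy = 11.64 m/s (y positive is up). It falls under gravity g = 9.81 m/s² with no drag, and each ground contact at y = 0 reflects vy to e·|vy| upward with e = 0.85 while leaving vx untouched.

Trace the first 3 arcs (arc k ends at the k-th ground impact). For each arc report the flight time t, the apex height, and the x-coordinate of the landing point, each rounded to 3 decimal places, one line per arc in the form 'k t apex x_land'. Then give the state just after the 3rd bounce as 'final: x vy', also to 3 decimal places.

Arc 1: start y=4.880, vy=11.640 → t=2.737, apex=11.786, x_land=22.769, impact vy=-15.206
  bounce: vy ← 0.85·15.206 = 12.925
Arc 2: start y=0.000, vy=12.925 → t=2.635, apex=8.515, x_land=44.693, impact vy=-12.925
  bounce: vy ← 0.85·12.925 = 10.987
Arc 3: start y=0.000, vy=10.987 → t=2.240, apex=6.152, x_land=63.329, impact vy=-10.987
  bounce: vy ← 0.85·10.987 = 9.339

1 2.737 11.786 22.769
2 2.635 8.515 44.693
3 2.240 6.152 63.329
final: 63.329 9.339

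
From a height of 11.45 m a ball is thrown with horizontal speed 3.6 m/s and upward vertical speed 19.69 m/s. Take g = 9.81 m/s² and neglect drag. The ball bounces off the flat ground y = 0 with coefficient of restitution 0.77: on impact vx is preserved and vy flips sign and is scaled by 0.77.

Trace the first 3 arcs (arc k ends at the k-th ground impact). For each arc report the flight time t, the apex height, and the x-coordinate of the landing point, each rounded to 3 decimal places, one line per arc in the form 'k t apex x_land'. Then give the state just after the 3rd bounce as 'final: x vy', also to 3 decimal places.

Arc 1: start y=11.450, vy=19.690 → t=4.530, apex=31.210, x_land=16.307, impact vy=-24.746
  bounce: vy ← 0.77·24.746 = 19.054
Arc 2: start y=0.000, vy=19.054 → t=3.885, apex=18.505, x_land=30.291, impact vy=-19.054
  bounce: vy ← 0.77·19.054 = 14.672
Arc 3: start y=0.000, vy=14.672 → t=2.991, apex=10.971, x_land=41.060, impact vy=-14.672
  bounce: vy ← 0.77·14.672 = 11.297

1 4.530 31.210 16.307
2 3.885 18.505 30.291
3 2.991 10.971 41.060
final: 41.060 11.297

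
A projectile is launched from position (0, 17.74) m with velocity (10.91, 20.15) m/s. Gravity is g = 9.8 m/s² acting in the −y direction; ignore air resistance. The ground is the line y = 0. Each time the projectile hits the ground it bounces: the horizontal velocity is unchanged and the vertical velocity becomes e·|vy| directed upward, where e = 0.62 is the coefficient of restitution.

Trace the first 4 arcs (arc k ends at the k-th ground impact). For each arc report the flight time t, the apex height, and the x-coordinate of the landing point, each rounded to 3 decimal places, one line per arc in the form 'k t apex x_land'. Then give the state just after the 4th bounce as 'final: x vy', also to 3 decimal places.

Arc 1: start y=17.740, vy=20.150 → t=4.858, apex=38.455, x_land=52.996, impact vy=-27.454
  bounce: vy ← 0.62·27.454 = 17.022
Arc 2: start y=0.000, vy=17.022 → t=3.474, apex=14.782, x_land=90.895, impact vy=-17.022
  bounce: vy ← 0.62·17.022 = 10.553
Arc 3: start y=0.000, vy=10.553 → t=2.154, apex=5.682, x_land=114.392, impact vy=-10.553
  bounce: vy ← 0.62·10.553 = 6.543
Arc 4: start y=0.000, vy=6.543 → t=1.335, apex=2.184, x_land=128.961, impact vy=-6.543
  bounce: vy ← 0.62·6.543 = 4.057

1 4.858 38.455 52.996
2 3.474 14.782 90.895
3 2.154 5.682 114.392
4 1.335 2.184 128.961
final: 128.961 4.057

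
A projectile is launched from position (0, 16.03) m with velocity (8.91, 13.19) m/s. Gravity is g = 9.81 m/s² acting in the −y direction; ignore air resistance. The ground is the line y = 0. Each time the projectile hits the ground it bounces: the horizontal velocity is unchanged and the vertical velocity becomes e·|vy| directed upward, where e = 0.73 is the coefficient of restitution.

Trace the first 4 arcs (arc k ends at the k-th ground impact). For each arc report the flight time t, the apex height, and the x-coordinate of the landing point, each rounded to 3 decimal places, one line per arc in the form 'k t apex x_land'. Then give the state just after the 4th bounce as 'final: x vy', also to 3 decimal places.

1 3.598 24.897 32.054
2 3.289 13.268 61.362
3 2.401 7.070 82.757
4 1.753 3.768 98.375
final: 98.375 6.276

Arc 1: start y=16.030, vy=13.190 → t=3.598, apex=24.897, x_land=32.054, impact vy=-22.102
  bounce: vy ← 0.73·22.102 = 16.134
Arc 2: start y=0.000, vy=16.134 → t=3.289, apex=13.268, x_land=61.362, impact vy=-16.134
  bounce: vy ← 0.73·16.134 = 11.778
Arc 3: start y=0.000, vy=11.778 → t=2.401, apex=7.070, x_land=82.757, impact vy=-11.778
  bounce: vy ← 0.73·11.778 = 8.598
Arc 4: start y=0.000, vy=8.598 → t=1.753, apex=3.768, x_land=98.375, impact vy=-8.598
  bounce: vy ← 0.73·8.598 = 6.276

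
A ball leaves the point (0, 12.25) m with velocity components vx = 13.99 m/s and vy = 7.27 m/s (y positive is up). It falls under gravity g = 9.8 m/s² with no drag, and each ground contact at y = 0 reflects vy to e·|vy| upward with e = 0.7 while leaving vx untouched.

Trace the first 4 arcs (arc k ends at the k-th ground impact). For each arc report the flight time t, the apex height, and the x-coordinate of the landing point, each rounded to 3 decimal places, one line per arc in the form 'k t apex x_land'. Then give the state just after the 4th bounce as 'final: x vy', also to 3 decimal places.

1 2.488 14.947 34.812
2 2.445 7.324 69.019
3 1.712 3.589 92.964
4 1.198 1.758 109.726
final: 109.726 4.110

Arc 1: start y=12.250, vy=7.270 → t=2.488, apex=14.947, x_land=34.812, impact vy=-17.116
  bounce: vy ← 0.7·17.116 = 11.981
Arc 2: start y=0.000, vy=11.981 → t=2.445, apex=7.324, x_land=69.019, impact vy=-11.981
  bounce: vy ← 0.7·11.981 = 8.387
Arc 3: start y=0.000, vy=8.387 → t=1.712, apex=3.589, x_land=92.964, impact vy=-8.387
  bounce: vy ← 0.7·8.387 = 5.871
Arc 4: start y=0.000, vy=5.871 → t=1.198, apex=1.758, x_land=109.726, impact vy=-5.871
  bounce: vy ← 0.7·5.871 = 4.110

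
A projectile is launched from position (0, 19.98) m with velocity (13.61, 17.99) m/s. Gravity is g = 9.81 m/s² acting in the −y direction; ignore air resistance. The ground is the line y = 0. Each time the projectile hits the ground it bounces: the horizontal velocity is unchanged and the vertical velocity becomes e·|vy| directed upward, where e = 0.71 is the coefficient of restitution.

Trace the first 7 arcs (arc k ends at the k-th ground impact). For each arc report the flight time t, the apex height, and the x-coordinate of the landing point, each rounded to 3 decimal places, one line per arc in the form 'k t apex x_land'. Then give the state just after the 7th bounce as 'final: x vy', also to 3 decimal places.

Arc 1: start y=19.980, vy=17.990 → t=4.561, apex=36.475, x_land=62.073, impact vy=-26.752
  bounce: vy ← 0.71·26.752 = 18.994
Arc 2: start y=0.000, vy=18.994 → t=3.872, apex=18.387, x_land=114.775, impact vy=-18.994
  bounce: vy ← 0.71·18.994 = 13.485
Arc 3: start y=0.000, vy=13.485 → t=2.749, apex=9.269, x_land=152.193, impact vy=-13.485
  bounce: vy ← 0.71·13.485 = 9.575
Arc 4: start y=0.000, vy=9.575 → t=1.952, apex=4.673, x_land=178.760, impact vy=-9.575
  bounce: vy ← 0.71·9.575 = 6.798
Arc 5: start y=0.000, vy=6.798 → t=1.386, apex=2.355, x_land=197.623, impact vy=-6.798
  bounce: vy ← 0.71·6.798 = 4.827
Arc 6: start y=0.000, vy=4.827 → t=0.984, apex=1.187, x_land=211.015, impact vy=-4.827
  bounce: vy ← 0.71·4.827 = 3.427
Arc 7: start y=0.000, vy=3.427 → t=0.699, apex=0.599, x_land=220.524, impact vy=-3.427
  bounce: vy ← 0.71·3.427 = 2.433

1 4.561 36.475 62.073
2 3.872 18.387 114.775
3 2.749 9.269 152.193
4 1.952 4.673 178.760
5 1.386 2.355 197.623
6 0.984 1.187 211.015
7 0.699 0.599 220.524
final: 220.524 2.433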